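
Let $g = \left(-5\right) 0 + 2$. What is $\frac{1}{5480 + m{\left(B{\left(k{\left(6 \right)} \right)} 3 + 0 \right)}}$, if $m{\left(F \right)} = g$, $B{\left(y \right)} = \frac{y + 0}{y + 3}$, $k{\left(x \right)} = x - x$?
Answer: $\frac{1}{5482} \approx 0.00018242$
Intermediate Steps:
$k{\left(x \right)} = 0$
$B{\left(y \right)} = \frac{y}{3 + y}$
$g = 2$ ($g = 0 + 2 = 2$)
$m{\left(F \right)} = 2$
$\frac{1}{5480 + m{\left(B{\left(k{\left(6 \right)} \right)} 3 + 0 \right)}} = \frac{1}{5480 + 2} = \frac{1}{5482}$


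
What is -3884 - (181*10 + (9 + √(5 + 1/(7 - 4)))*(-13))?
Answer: -5577 + 52*√3/3 ≈ -5547.0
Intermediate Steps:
-3884 - (181*10 + (9 + √(5 + 1/(7 - 4)))*(-13)) = -3884 - (1810 + (9 + √(5 + 1/3))*(-13)) = -3884 - (1810 + (9 + √(5 + ⅓))*(-13)) = -3884 - (1810 + (9 + √(16/3))*(-13)) = -3884 - (1810 + (9 + 4*√3/3)*(-13)) = -3884 - (1810 + (-117 - 52*√3/3)) = -3884 - (1693 - 52*√3/3) = -3884 + (-1693 + 52*√3/3) = -5577 + 52*√3/3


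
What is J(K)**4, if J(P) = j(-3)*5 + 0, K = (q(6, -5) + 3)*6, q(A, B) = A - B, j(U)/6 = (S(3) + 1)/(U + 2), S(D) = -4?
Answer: 65610000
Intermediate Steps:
j(U) = -18/(2 + U) (j(U) = 6*((-4 + 1)/(U + 2)) = 6*(-3/(2 + U)) = -18/(2 + U))
K = 84 (K = ((6 - 1*(-5)) + 3)*6 = ((6 + 5) + 3)*6 = (11 + 3)*6 = 14*6 = 84)
J(P) = 90 (J(P) = -18/(2 - 3)*5 + 0 = -18/(-1)*5 + 0 = -18*(-1)*5 + 0 = 18*5 + 0 = 90 + 0 = 90)
J(K)**4 = 90**4 = 65610000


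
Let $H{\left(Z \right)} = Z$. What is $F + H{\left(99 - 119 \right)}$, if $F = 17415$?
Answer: $17395$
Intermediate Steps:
$F + H{\left(99 - 119 \right)} = 17415 + \left(99 - 119\right) = 17415 - 20 = 17395$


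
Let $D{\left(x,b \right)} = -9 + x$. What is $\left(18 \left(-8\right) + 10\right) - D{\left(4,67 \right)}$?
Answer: $-129$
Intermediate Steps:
$\left(18 \left(-8\right) + 10\right) - D{\left(4,67 \right)} = \left(18 \left(-8\right) + 10\right) - \left(-9 + 4\right) = \left(-144 + 10\right) - -5 = -134 + 5 = -129$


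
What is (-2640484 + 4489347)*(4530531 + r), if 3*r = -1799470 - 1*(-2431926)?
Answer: 26298317906287/3 ≈ 8.7661e+12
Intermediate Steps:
r = 632456/3 (r = (-1799470 - 1*(-2431926))/3 = (-1799470 + 2431926)/3 = (⅓)*632456 = 632456/3 ≈ 2.1082e+5)
(-2640484 + 4489347)*(4530531 + r) = (-2640484 + 4489347)*(4530531 + 632456/3) = 1848863*(14224049/3) = 26298317906287/3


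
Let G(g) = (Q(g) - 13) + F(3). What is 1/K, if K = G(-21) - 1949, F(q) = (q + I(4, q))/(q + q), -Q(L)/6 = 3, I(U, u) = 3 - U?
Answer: -3/5939 ≈ -0.00050514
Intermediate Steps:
Q(L) = -18 (Q(L) = -6*3 = -18)
F(q) = (-1 + q)/(2*q) (F(q) = (q + (3 - 1*4))/(q + q) = (q + (3 - 4))/((2*q)) = (q - 1)*(1/(2*q)) = (-1 + q)*(1/(2*q)) = (-1 + q)/(2*q))
G(g) = -92/3 (G(g) = (-18 - 13) + (½)*(-1 + 3)/3 = -31 + (½)*(⅓)*2 = -31 + ⅓ = -92/3)
K = -5939/3 (K = -92/3 - 1949 = -5939/3 ≈ -1979.7)
1/K = 1/(-5939/3) = -3/5939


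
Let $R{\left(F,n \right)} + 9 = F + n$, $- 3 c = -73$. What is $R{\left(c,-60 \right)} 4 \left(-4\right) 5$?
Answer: $\frac{10720}{3} \approx 3573.3$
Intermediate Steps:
$c = \frac{73}{3}$ ($c = \left(- \frac{1}{3}\right) \left(-73\right) = \frac{73}{3} \approx 24.333$)
$R{\left(F,n \right)} = -9 + F + n$ ($R{\left(F,n \right)} = -9 + \left(F + n\right) = -9 + F + n$)
$R{\left(c,-60 \right)} 4 \left(-4\right) 5 = \left(-9 + \frac{73}{3} - 60\right) 4 \left(-4\right) 5 = - \frac{134 \left(\left(-16\right) 5\right)}{3} = \left(- \frac{134}{3}\right) \left(-80\right) = \frac{10720}{3}$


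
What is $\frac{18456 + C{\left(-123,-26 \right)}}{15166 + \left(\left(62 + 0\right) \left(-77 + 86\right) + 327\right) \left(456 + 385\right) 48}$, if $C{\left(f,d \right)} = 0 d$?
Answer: $\frac{9228}{17870423} \approx 0.00051638$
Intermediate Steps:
$C{\left(f,d \right)} = 0$
$\frac{18456 + C{\left(-123,-26 \right)}}{15166 + \left(\left(62 + 0\right) \left(-77 + 86\right) + 327\right) \left(456 + 385\right) 48} = \frac{18456 + 0}{15166 + \left(\left(62 + 0\right) \left(-77 + 86\right) + 327\right) \left(456 + 385\right) 48} = \frac{18456}{15166 + \left(62 \cdot 9 + 327\right) 841 \cdot 48} = \frac{18456}{15166 + \left(558 + 327\right) 841 \cdot 48} = \frac{18456}{15166 + 885 \cdot 841 \cdot 48} = \frac{18456}{15166 + 744285 \cdot 48} = \frac{18456}{15166 + 35725680} = \frac{18456}{35740846} = 18456 \cdot \frac{1}{35740846} = \frac{9228}{17870423}$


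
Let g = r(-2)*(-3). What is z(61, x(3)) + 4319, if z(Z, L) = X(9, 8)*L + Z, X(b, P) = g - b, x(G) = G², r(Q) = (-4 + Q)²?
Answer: 3327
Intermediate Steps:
g = -108 (g = (-4 - 2)²*(-3) = (-6)²*(-3) = 36*(-3) = -108)
X(b, P) = -108 - b
z(Z, L) = Z - 117*L (z(Z, L) = (-108 - 1*9)*L + Z = (-108 - 9)*L + Z = -117*L + Z = Z - 117*L)
z(61, x(3)) + 4319 = (61 - 117*3²) + 4319 = (61 - 117*9) + 4319 = (61 - 1053) + 4319 = -992 + 4319 = 3327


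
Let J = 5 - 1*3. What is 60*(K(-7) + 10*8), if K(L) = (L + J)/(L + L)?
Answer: 33750/7 ≈ 4821.4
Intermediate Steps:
J = 2 (J = 5 - 3 = 2)
K(L) = (2 + L)/(2*L) (K(L) = (L + 2)/(L + L) = (2 + L)/((2*L)) = (2 + L)*(1/(2*L)) = (2 + L)/(2*L))
60*(K(-7) + 10*8) = 60*((½)*(2 - 7)/(-7) + 10*8) = 60*((½)*(-⅐)*(-5) + 80) = 60*(5/14 + 80) = 60*(1125/14) = 33750/7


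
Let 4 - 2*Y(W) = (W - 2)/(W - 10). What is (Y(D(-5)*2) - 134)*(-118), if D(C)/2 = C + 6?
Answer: 46669/3 ≈ 15556.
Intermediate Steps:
D(C) = 12 + 2*C (D(C) = 2*(C + 6) = 2*(6 + C) = 12 + 2*C)
Y(W) = 2 - (-2 + W)/(2*(-10 + W)) (Y(W) = 2 - (W - 2)/(2*(W - 10)) = 2 - (-2 + W)/(2*(-10 + W)))
(Y(D(-5)*2) - 134)*(-118) = ((-38 + 3*((12 + 2*(-5))*2))/(2*(-10 + (12 + 2*(-5))*2)) - 134)*(-118) = ((-38 + 3*((12 - 10)*2))/(2*(-10 + (12 - 10)*2)) - 134)*(-118) = ((-38 + 3*(2*2))/(2*(-10 + 2*2)) - 134)*(-118) = ((-38 + 3*4)/(2*(-10 + 4)) - 134)*(-118) = ((½)*(-38 + 12)/(-6) - 134)*(-118) = ((½)*(-⅙)*(-26) - 134)*(-118) = (13/6 - 134)*(-118) = -791/6*(-118) = 46669/3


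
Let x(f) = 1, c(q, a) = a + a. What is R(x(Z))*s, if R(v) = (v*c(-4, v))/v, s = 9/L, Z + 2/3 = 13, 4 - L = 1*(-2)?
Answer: 3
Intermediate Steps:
L = 6 (L = 4 - (-2) = 4 - 1*(-2) = 4 + 2 = 6)
c(q, a) = 2*a
Z = 37/3 (Z = -⅔ + 13 = 37/3 ≈ 12.333)
s = 3/2 (s = 9/6 = 9*(⅙) = 3/2 ≈ 1.5000)
R(v) = 2*v (R(v) = (v*(2*v))/v = (2*v²)/v = 2*v)
R(x(Z))*s = (2*1)*(3/2) = 2*(3/2) = 3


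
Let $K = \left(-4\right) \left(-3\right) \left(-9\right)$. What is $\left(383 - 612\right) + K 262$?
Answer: $-28525$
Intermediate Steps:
$K = -108$ ($K = 12 \left(-9\right) = -108$)
$\left(383 - 612\right) + K 262 = \left(383 - 612\right) - 28296 = -229 - 28296 = -28525$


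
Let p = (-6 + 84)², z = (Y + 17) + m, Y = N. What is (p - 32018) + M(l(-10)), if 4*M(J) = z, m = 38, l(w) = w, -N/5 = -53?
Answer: -25854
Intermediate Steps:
N = 265 (N = -5*(-53) = 265)
Y = 265
z = 320 (z = (265 + 17) + 38 = 282 + 38 = 320)
M(J) = 80 (M(J) = (¼)*320 = 80)
p = 6084 (p = 78² = 6084)
(p - 32018) + M(l(-10)) = (6084 - 32018) + 80 = -25934 + 80 = -25854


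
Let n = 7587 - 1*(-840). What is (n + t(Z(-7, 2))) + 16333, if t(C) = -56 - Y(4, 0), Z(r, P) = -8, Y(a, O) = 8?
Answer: 24696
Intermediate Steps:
n = 8427 (n = 7587 + 840 = 8427)
t(C) = -64 (t(C) = -56 - 1*8 = -56 - 8 = -64)
(n + t(Z(-7, 2))) + 16333 = (8427 - 64) + 16333 = 8363 + 16333 = 24696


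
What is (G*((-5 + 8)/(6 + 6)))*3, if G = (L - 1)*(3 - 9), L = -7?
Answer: 36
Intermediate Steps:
G = 48 (G = (-7 - 1)*(3 - 9) = -8*(-6) = 48)
(G*((-5 + 8)/(6 + 6)))*3 = (48*((-5 + 8)/(6 + 6)))*3 = (48*(3/12))*3 = (48*(3*(1/12)))*3 = (48*(¼))*3 = 12*3 = 36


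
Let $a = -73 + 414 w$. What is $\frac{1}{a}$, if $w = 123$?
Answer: $\frac{1}{50849} \approx 1.9666 \cdot 10^{-5}$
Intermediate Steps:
$a = 50849$ ($a = -73 + 414 \cdot 123 = -73 + 50922 = 50849$)
$\frac{1}{a} = \frac{1}{50849}$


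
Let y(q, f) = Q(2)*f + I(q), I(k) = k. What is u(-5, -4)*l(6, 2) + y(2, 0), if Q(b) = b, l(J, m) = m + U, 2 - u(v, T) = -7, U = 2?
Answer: 38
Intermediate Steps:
u(v, T) = 9 (u(v, T) = 2 - 1*(-7) = 2 + 7 = 9)
l(J, m) = 2 + m (l(J, m) = m + 2 = 2 + m)
y(q, f) = q + 2*f (y(q, f) = 2*f + q = q + 2*f)
u(-5, -4)*l(6, 2) + y(2, 0) = 9*(2 + 2) + (2 + 2*0) = 9*4 + (2 + 0) = 36 + 2 = 38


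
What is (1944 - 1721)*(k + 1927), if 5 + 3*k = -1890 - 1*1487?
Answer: 534977/3 ≈ 1.7833e+5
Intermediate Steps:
k = -3382/3 (k = -5/3 + (-1890 - 1*1487)/3 = -5/3 + (-1890 - 1487)/3 = -5/3 + (⅓)*(-3377) = -5/3 - 3377/3 = -3382/3 ≈ -1127.3)
(1944 - 1721)*(k + 1927) = (1944 - 1721)*(-3382/3 + 1927) = 223*(2399/3) = 534977/3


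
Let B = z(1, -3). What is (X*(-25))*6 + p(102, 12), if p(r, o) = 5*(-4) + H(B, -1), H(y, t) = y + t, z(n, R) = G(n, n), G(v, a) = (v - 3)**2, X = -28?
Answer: 4183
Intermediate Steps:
G(v, a) = (-3 + v)**2
z(n, R) = (-3 + n)**2
B = 4 (B = (-3 + 1)**2 = (-2)**2 = 4)
H(y, t) = t + y
p(r, o) = -17 (p(r, o) = 5*(-4) + (-1 + 4) = -20 + 3 = -17)
(X*(-25))*6 + p(102, 12) = -28*(-25)*6 - 17 = 700*6 - 17 = 4200 - 17 = 4183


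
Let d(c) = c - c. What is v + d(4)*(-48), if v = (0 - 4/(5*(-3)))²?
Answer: 16/225 ≈ 0.071111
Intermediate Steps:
d(c) = 0
v = 16/225 (v = (0 - 4/(-15))² = (0 - 4*(-1/15))² = (0 + 4/15)² = (4/15)² = 16/225 ≈ 0.071111)
v + d(4)*(-48) = 16/225 + 0*(-48) = 16/225 + 0 = 16/225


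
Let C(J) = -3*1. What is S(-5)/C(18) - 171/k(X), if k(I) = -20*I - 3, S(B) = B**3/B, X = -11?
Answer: -5938/651 ≈ -9.1214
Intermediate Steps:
C(J) = -3
S(B) = B**2
k(I) = -3 - 20*I
S(-5)/C(18) - 171/k(X) = (-5)**2/(-3) - 171/(-3 - 20*(-11)) = 25*(-1/3) - 171/(-3 + 220) = -25/3 - 171/217 = -5938/651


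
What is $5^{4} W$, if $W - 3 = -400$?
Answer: $-248125$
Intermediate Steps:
$W = -397$ ($W = 3 - 400 = -397$)
$5^{4} W = 5^{4} \left(-397\right) = 625 \left(-397\right) = -248125$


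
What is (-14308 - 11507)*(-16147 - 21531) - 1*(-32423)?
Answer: 972689993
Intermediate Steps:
(-14308 - 11507)*(-16147 - 21531) - 1*(-32423) = -25815*(-37678) + 32423 = 972657570 + 32423 = 972689993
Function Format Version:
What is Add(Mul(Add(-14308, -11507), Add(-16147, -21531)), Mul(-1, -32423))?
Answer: 972689993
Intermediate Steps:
Add(Mul(Add(-14308, -11507), Add(-16147, -21531)), Mul(-1, -32423)) = Add(Mul(-25815, -37678), 32423) = Add(972657570, 32423) = 972689993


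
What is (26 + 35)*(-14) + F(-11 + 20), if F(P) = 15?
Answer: -839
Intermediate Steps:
(26 + 35)*(-14) + F(-11 + 20) = (26 + 35)*(-14) + 15 = 61*(-14) + 15 = -854 + 15 = -839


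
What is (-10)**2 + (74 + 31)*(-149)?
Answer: -15545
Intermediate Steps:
(-10)**2 + (74 + 31)*(-149) = 100 + 105*(-149) = 100 - 15645 = -15545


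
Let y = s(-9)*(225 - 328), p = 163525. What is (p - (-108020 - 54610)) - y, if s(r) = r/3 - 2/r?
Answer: 2932820/9 ≈ 3.2587e+5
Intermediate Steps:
s(r) = -2/r + r/3 (s(r) = r*(⅓) - 2/r = r/3 - 2/r = -2/r + r/3)
y = 2575/9 (y = (-2/(-9) + (⅓)*(-9))*(225 - 328) = (-2*(-⅑) - 3)*(-103) = (2/9 - 3)*(-103) = -25/9*(-103) = 2575/9 ≈ 286.11)
(p - (-108020 - 54610)) - y = (163525 - (-108020 - 54610)) - 1*2575/9 = (163525 - 1*(-162630)) - 2575/9 = (163525 + 162630) - 2575/9 = 326155 - 2575/9 = 2932820/9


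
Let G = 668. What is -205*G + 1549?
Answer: -135391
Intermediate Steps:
-205*G + 1549 = -205*668 + 1549 = -136940 + 1549 = -135391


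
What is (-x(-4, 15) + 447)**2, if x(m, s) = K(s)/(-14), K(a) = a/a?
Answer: 39175081/196 ≈ 1.9987e+5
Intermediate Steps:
K(a) = 1
x(m, s) = -1/14 (x(m, s) = 1/(-14) = 1*(-1/14) = -1/14)
(-x(-4, 15) + 447)**2 = (-1*(-1/14) + 447)**2 = (1/14 + 447)**2 = (6259/14)**2 = 39175081/196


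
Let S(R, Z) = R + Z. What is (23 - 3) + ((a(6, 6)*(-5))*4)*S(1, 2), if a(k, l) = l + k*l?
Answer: -2500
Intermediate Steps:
(23 - 3) + ((a(6, 6)*(-5))*4)*S(1, 2) = (23 - 3) + (((6*(1 + 6))*(-5))*4)*(1 + 2) = 20 + (((6*7)*(-5))*4)*3 = 20 + ((42*(-5))*4)*3 = 20 - 210*4*3 = 20 - 840*3 = 20 - 2520 = -2500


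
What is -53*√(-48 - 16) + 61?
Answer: 61 - 424*I ≈ 61.0 - 424.0*I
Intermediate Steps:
-53*√(-48 - 16) + 61 = -424*I + 61 = 61 - 424*I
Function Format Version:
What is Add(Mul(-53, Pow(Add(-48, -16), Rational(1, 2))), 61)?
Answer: Add(61, Mul(-424, I)) ≈ Add(61.000, Mul(-424.00, I))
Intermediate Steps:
Add(Mul(-53, Pow(Add(-48, -16), Rational(1, 2))), 61) = Add(Mul(-53, Pow(-64, Rational(1, 2))), 61) = Add(Mul(-53, Mul(8, I)), 61) = Add(Mul(-424, I), 61) = Add(61, Mul(-424, I))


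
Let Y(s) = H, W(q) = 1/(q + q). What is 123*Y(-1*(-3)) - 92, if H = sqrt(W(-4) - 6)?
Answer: -92 + 861*I*sqrt(2)/4 ≈ -92.0 + 304.41*I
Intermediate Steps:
W(q) = 1/(2*q)
H = 7*I*sqrt(2)/4 (H = sqrt((1/2)/(-4) - 6) = sqrt((1/2)*(-1/4) - 6) = sqrt(-1/8 - 6) = sqrt(-49/8) = 7*I*sqrt(2)/4 ≈ 2.4749*I)
Y(s) = 7*I*sqrt(2)/4
123*Y(-1*(-3)) - 92 = 123*(7*I*sqrt(2)/4) - 92 = 861*I*sqrt(2)/4 - 92 = -92 + 861*I*sqrt(2)/4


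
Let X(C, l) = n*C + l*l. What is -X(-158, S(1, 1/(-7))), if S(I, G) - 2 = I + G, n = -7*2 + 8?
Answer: -46852/49 ≈ -956.16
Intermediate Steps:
n = -6 (n = -14 + 8 = -6)
S(I, G) = 2 + G + I (S(I, G) = 2 + (I + G) = 2 + (G + I) = 2 + G + I)
X(C, l) = l² - 6*C (X(C, l) = -6*C + l*l = -6*C + l² = l² - 6*C)
-X(-158, S(1, 1/(-7))) = -((2 + 1/(-7) + 1)² - 6*(-158)) = -((2 - ⅐ + 1)² + 948) = -((20/7)² + 948) = -(400/49 + 948) = -1*46852/49 = -46852/49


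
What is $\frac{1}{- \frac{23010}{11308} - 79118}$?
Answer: $- \frac{5654}{447344677} \approx -1.2639 \cdot 10^{-5}$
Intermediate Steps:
$\frac{1}{- \frac{23010}{11308} - 79118} = \frac{1}{\left(-23010\right) \frac{1}{11308} - 79118} = \frac{1}{- \frac{11505}{5654} - 79118} = \frac{1}{- \frac{447344677}{5654}} = - \frac{5654}{447344677}$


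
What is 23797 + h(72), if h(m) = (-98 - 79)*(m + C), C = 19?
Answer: 7690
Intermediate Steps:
h(m) = -3363 - 177*m (h(m) = (-98 - 79)*(m + 19) = -177*(19 + m) = -3363 - 177*m)
23797 + h(72) = 23797 + (-3363 - 177*72) = 23797 + (-3363 - 12744) = 23797 - 16107 = 7690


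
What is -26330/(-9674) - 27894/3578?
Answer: -43909454/8653393 ≈ -5.0742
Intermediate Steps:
-26330/(-9674) - 27894/3578 = -26330*(-1/9674) - 27894*1/3578 = 13165/4837 - 13947/1789 = -43909454/8653393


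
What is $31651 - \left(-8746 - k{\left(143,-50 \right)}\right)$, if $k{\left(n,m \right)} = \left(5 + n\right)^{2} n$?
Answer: $3172669$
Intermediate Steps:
$k{\left(n,m \right)} = n \left(5 + n\right)^{2}$
$31651 - \left(-8746 - k{\left(143,-50 \right)}\right) = 31651 - \left(-8746 - 143 \left(5 + 143\right)^{2}\right) = 31651 - \left(-8746 - 143 \cdot 148^{2}\right) = 31651 - \left(-8746 - 143 \cdot 21904\right) = 31651 - \left(-8746 - 3132272\right) = 31651 - -3141018 = 31651 + 3141018 = 3172669$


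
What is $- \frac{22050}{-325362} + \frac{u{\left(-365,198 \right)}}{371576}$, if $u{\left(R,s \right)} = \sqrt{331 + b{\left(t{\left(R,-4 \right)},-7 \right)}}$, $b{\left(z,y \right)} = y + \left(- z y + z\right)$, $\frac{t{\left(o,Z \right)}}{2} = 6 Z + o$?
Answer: $\frac{3675}{54227} + \frac{5 i \sqrt{59}}{185788} \approx 0.067771 + 0.00020672 i$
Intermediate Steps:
$t{\left(o,Z \right)} = 2 o + 12 Z$ ($t{\left(o,Z \right)} = 2 \left(6 Z + o\right) = 2 \left(o + 6 Z\right) = 2 o + 12 Z$)
$b{\left(z,y \right)} = y + z - y z$ ($b{\left(z,y \right)} = y - \left(- z + y z\right) = y + z - y z$)
$u{\left(R,s \right)} = \sqrt{-60 + 16 R}$ ($u{\left(R,s \right)} = \sqrt{331 - \left(55 - 7 \left(2 R + 12 \left(-4\right)\right) - 2 R\right)} = \sqrt{331 - \left(55 - 7 \left(2 R - 48\right) - 2 R\right)} = \sqrt{331 - \left(55 - 7 \left(-48 + 2 R\right) - 2 R\right)} = \sqrt{331 + \left(-7 + \left(-48 + 2 R\right) + \left(-336 + 14 R\right)\right)} = \sqrt{331 + \left(-391 + 16 R\right)} = \sqrt{-60 + 16 R}$)
$- \frac{22050}{-325362} + \frac{u{\left(-365,198 \right)}}{371576} = - \frac{22050}{-325362} + \frac{2 \sqrt{-15 + 4 \left(-365\right)}}{371576} = \left(-22050\right) \left(- \frac{1}{325362}\right) + 2 \sqrt{-15 - 1460} \cdot \frac{1}{371576} = \frac{3675}{54227} + 2 \sqrt{-1475} \cdot \frac{1}{371576} = \frac{3675}{54227} + 2 \cdot 5 i \sqrt{59} \cdot \frac{1}{371576} = \frac{3675}{54227} + 10 i \sqrt{59} \cdot \frac{1}{371576} = \frac{3675}{54227} + \frac{5 i \sqrt{59}}{185788}$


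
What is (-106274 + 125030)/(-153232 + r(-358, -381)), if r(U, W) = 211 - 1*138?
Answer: -6252/51053 ≈ -0.12246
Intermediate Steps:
r(U, W) = 73 (r(U, W) = 211 - 138 = 73)
(-106274 + 125030)/(-153232 + r(-358, -381)) = (-106274 + 125030)/(-153232 + 73) = 18756/(-153159) = 18756*(-1/153159) = -6252/51053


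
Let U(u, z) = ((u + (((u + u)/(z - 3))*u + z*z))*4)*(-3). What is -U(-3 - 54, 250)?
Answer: 9745212/13 ≈ 7.4963e+5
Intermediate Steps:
U(u, z) = -12*u - 12*z² - 24*u²/(-3 + z) (U(u, z) = ((u + (((2*u)/(-3 + z))*u + z²))*4)*(-3) = ((u + ((2*u/(-3 + z))*u + z²))*4)*(-3) = ((u + (2*u²/(-3 + z) + z²))*4)*(-3) = ((u + (z² + 2*u²/(-3 + z)))*4)*(-3) = ((u + z² + 2*u²/(-3 + z))*4)*(-3) = (4*u + 4*z² + 8*u²/(-3 + z))*(-3) = -12*u - 12*z² - 24*u²/(-3 + z))
-U(-3 - 54, 250) = -12*(-1*250³ - 2*(-3 - 54)² + 3*(-3 - 54) + 3*250² - 1*(-3 - 54)*250)/(-3 + 250) = -12*(-1*15625000 - 2*(-57)² + 3*(-57) + 3*62500 - 1*(-57)*250)/247 = -12*(-15625000 - 2*3249 - 171 + 187500 + 14250)/247 = -12*(-15625000 - 6498 - 171 + 187500 + 14250)/247 = -12*(-15429919)/247 = -1*(-9745212/13) = 9745212/13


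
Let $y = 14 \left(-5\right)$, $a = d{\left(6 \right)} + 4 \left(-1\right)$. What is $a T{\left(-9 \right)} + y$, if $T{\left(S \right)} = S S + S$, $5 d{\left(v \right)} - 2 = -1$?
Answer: $- \frac{1718}{5} \approx -343.6$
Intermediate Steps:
$d{\left(v \right)} = \frac{1}{5}$ ($d{\left(v \right)} = \frac{2}{5} + \frac{1}{5} \left(-1\right) = \frac{2}{5} - \frac{1}{5} = \frac{1}{5}$)
$T{\left(S \right)} = S + S^{2}$ ($T{\left(S \right)} = S^{2} + S = S + S^{2}$)
$a = - \frac{19}{5}$ ($a = \frac{1}{5} + 4 \left(-1\right) = \frac{1}{5} - 4 = - \frac{19}{5} \approx -3.8$)
$y = -70$
$a T{\left(-9 \right)} + y = - \frac{19 \left(- 9 \left(1 - 9\right)\right)}{5} - 70 = - \frac{19 \left(\left(-9\right) \left(-8\right)\right)}{5} - 70 = \left(- \frac{19}{5}\right) 72 - 70 = - \frac{1368}{5} - 70 = - \frac{1718}{5}$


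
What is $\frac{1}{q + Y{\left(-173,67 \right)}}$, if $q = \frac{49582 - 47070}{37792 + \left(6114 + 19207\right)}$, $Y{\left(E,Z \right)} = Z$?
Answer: $\frac{63113}{4231083} \approx 0.014917$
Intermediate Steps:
$q = \frac{2512}{63113}$ ($q = \frac{2512}{37792 + 25321} = \frac{2512}{63113} \approx 0.039802$)
$\frac{1}{q + Y{\left(-173,67 \right)}} = \frac{1}{\frac{2512}{63113} + 67} = \frac{1}{\frac{4231083}{63113}} = \frac{63113}{4231083}$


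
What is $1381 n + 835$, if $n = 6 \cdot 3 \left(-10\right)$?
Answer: $-247745$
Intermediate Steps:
$n = -180$ ($n = 18 \left(-10\right) = -180$)
$1381 n + 835 = 1381 \left(-180\right) + 835 = -248580 + 835 = -247745$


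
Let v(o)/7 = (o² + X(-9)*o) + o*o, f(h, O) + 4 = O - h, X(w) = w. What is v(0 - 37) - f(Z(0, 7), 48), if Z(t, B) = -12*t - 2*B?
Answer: 21439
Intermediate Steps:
f(h, O) = -4 + O - h (f(h, O) = -4 + (O - h) = -4 + O - h)
v(o) = -63*o + 14*o² (v(o) = 7*((o² - 9*o) + o*o) = 7*((o² - 9*o) + o²) = 7*(-9*o + 2*o²) = -63*o + 14*o²)
v(0 - 37) - f(Z(0, 7), 48) = 7*(0 - 37)*(-9 + 2*(0 - 37)) - (-4 + 48 - (-12*0 - 2*7)) = 7*(-37)*(-9 + 2*(-37)) - (-4 + 48 - (0 - 14)) = 7*(-37)*(-9 - 74) - (-4 + 48 - 1*(-14)) = 7*(-37)*(-83) - (-4 + 48 + 14) = 21497 - 1*58 = 21497 - 58 = 21439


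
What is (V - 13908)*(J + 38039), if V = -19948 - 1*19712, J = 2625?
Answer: -2178289152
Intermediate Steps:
V = -39660 (V = -19948 - 19712 = -39660)
(V - 13908)*(J + 38039) = (-39660 - 13908)*(2625 + 38039) = -53568*40664 = -2178289152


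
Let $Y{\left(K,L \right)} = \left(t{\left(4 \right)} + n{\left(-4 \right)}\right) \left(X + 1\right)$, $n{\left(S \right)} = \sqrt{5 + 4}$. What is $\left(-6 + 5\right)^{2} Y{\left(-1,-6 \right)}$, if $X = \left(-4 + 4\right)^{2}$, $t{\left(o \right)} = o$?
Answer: $7$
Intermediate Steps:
$n{\left(S \right)} = 3$ ($n{\left(S \right)} = \sqrt{9} = 3$)
$X = 0$ ($X = 0^{2} = 0$)
$Y{\left(K,L \right)} = 7$ ($Y{\left(K,L \right)} = \left(4 + 3\right) \left(0 + 1\right) = 7 \cdot 1 = 7$)
$\left(-6 + 5\right)^{2} Y{\left(-1,-6 \right)} = \left(-6 + 5\right)^{2} \cdot 7 = \left(-1\right)^{2} \cdot 7 = 1 \cdot 7 = 7$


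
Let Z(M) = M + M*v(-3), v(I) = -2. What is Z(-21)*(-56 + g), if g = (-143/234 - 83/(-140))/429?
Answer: -30270263/25740 ≈ -1176.0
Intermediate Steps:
Z(M) = -M (Z(M) = M + M*(-2) = M - 2*M = -M)
g = -23/540540 (g = (-143*1/234 - 83*(-1/140))*(1/429) = (-11/18 + 83/140)*(1/429) = -23/1260*1/429 = -23/540540 ≈ -4.2550e-5)
Z(-21)*(-56 + g) = (-1*(-21))*(-56 - 23/540540) = 21*(-30270263/540540) = -30270263/25740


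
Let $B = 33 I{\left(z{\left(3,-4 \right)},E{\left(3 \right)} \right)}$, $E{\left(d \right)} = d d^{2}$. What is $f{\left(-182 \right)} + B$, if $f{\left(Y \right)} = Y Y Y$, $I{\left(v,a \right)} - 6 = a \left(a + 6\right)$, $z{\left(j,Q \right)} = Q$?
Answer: $-5998967$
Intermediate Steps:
$E{\left(d \right)} = d^{3}$
$I{\left(v,a \right)} = 6 + a \left(6 + a\right)$ ($I{\left(v,a \right)} = 6 + a \left(a + 6\right) = 6 + a \left(6 + a\right)$)
$f{\left(Y \right)} = Y^{3}$ ($f{\left(Y \right)} = Y^{2} Y = Y^{3}$)
$B = 29601$ ($B = 33 \left(6 + \left(3^{3}\right)^{2} + 6 \cdot 3^{3}\right) = 33 \left(6 + 27^{2} + 6 \cdot 27\right) = 33 \left(6 + 729 + 162\right) = 33 \cdot 897 = 29601$)
$f{\left(-182 \right)} + B = \left(-182\right)^{3} + 29601 = -6028568 + 29601 = -5998967$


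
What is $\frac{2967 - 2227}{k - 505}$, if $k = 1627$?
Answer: $\frac{370}{561} \approx 0.65954$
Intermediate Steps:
$\frac{2967 - 2227}{k - 505} = \frac{2967 - 2227}{1627 - 505} = \frac{740}{1122} = 740 \cdot \frac{1}{1122} = \frac{370}{561}$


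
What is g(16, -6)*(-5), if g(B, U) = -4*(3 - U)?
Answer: 180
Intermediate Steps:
g(B, U) = -12 + 4*U
g(16, -6)*(-5) = (-12 + 4*(-6))*(-5) = (-12 - 24)*(-5) = -36*(-5) = 180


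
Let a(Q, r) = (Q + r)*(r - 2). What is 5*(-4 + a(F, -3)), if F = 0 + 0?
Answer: 55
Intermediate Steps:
F = 0
a(Q, r) = (-2 + r)*(Q + r) (a(Q, r) = (Q + r)*(-2 + r) = (-2 + r)*(Q + r))
5*(-4 + a(F, -3)) = 5*(-4 + ((-3)² - 2*0 - 2*(-3) + 0*(-3))) = 5*(-4 + (9 + 0 + 6 + 0)) = 5*(-4 + 15) = 5*11 = 55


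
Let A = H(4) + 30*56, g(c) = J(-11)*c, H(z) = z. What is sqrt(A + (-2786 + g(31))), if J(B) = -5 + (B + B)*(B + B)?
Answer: sqrt(13747) ≈ 117.25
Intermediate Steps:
J(B) = -5 + 4*B**2 (J(B) = -5 + (2*B)*(2*B) = -5 + 4*B**2)
g(c) = 479*c (g(c) = (-5 + 4*(-11)**2)*c = (-5 + 4*121)*c = (-5 + 484)*c = 479*c)
A = 1684 (A = 4 + 30*56 = 4 + 1680 = 1684)
sqrt(A + (-2786 + g(31))) = sqrt(1684 + (-2786 + 479*31)) = sqrt(1684 + (-2786 + 14849)) = sqrt(1684 + 12063) = sqrt(13747)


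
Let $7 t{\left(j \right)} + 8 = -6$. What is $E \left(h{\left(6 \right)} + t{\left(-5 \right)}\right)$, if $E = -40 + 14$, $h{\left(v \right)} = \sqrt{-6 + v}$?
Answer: $52$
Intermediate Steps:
$t{\left(j \right)} = -2$ ($t{\left(j \right)} = - \frac{8}{7} + \frac{1}{7} \left(-6\right) = - \frac{8}{7} - \frac{6}{7} = -2$)
$E = -26$
$E \left(h{\left(6 \right)} + t{\left(-5 \right)}\right) = - 26 \left(\sqrt{-6 + 6} - 2\right) = - 26 \left(\sqrt{0} - 2\right) = - 26 \left(0 - 2\right) = \left(-26\right) \left(-2\right) = 52$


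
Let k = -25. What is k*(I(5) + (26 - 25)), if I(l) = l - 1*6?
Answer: 0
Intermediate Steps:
I(l) = -6 + l (I(l) = l - 6 = -6 + l)
k*(I(5) + (26 - 25)) = -25*((-6 + 5) + (26 - 25)) = -25*(-1 + 1) = -25*0 = 0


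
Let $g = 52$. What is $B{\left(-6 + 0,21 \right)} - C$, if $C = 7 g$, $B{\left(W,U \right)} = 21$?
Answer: $-343$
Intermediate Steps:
$C = 364$ ($C = 7 \cdot 52 = 364$)
$B{\left(-6 + 0,21 \right)} - C = 21 - 364 = -343$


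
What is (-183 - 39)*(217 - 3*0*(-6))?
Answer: -48174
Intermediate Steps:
(-183 - 39)*(217 - 3*0*(-6)) = -222*(217 + 0*(-6)) = -222*(217 + 0) = -222*217 = -48174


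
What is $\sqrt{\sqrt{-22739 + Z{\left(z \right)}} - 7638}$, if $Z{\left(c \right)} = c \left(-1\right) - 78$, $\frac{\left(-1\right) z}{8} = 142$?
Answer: $\sqrt{-7638 + 3 i \sqrt{2409}} \approx 0.8424 + 87.4 i$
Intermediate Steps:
$z = -1136$ ($z = \left(-8\right) 142 = -1136$)
$Z{\left(c \right)} = -78 - c$ ($Z{\left(c \right)} = - c - 78 = -78 - c$)
$\sqrt{\sqrt{-22739 + Z{\left(z \right)}} - 7638} = \sqrt{\sqrt{-22739 - -1058} - 7638} = \sqrt{\sqrt{-22739 + \left(-78 + 1136\right)} - 7638} = \sqrt{\sqrt{-22739 + 1058} - 7638} = \sqrt{\sqrt{-21681} - 7638} = \sqrt{3 i \sqrt{2409} - 7638} = \sqrt{-7638 + 3 i \sqrt{2409}}$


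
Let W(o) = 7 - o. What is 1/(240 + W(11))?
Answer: 1/236 ≈ 0.0042373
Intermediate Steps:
1/(240 + W(11)) = 1/(240 + (7 - 1*11)) = 1/(240 + (7 - 11)) = 1/(240 - 4) = 1/236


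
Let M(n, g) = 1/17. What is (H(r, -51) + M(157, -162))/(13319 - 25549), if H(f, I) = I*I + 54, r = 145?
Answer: -22568/103955 ≈ -0.21709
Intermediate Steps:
H(f, I) = 54 + I² (H(f, I) = I² + 54 = 54 + I²)
M(n, g) = 1/17
(H(r, -51) + M(157, -162))/(13319 - 25549) = ((54 + (-51)²) + 1/17)/(13319 - 25549) = ((54 + 2601) + 1/17)/(-12230) = (2655 + 1/17)*(-1/12230) = (45136/17)*(-1/12230) = -22568/103955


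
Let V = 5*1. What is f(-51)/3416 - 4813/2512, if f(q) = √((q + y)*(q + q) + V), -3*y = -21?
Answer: -4813/2512 + √4493/3416 ≈ -1.8964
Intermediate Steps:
y = 7 (y = -⅓*(-21) = 7)
V = 5
f(q) = √(5 + 2*q*(7 + q)) (f(q) = √((q + 7)*(q + q) + 5) = √((7 + q)*(2*q) + 5) = √(2*q*(7 + q) + 5) = √(5 + 2*q*(7 + q)))
f(-51)/3416 - 4813/2512 = √(5 + 2*(-51)² + 14*(-51))/3416 - 4813/2512 = √(5 + 2*2601 - 714)*(1/3416) - 4813*1/2512 = √(5 + 5202 - 714)*(1/3416) - 4813/2512 = √4493*(1/3416) - 4813/2512 = √4493/3416 - 4813/2512 = -4813/2512 + √4493/3416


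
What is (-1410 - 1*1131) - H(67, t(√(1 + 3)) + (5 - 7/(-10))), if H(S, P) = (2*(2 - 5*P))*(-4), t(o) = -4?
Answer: -2593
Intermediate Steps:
H(S, P) = -16 + 40*P (H(S, P) = (4 - 10*P)*(-4) = -16 + 40*P)
(-1410 - 1*1131) - H(67, t(√(1 + 3)) + (5 - 7/(-10))) = (-1410 - 1*1131) - (-16 + 40*(-4 + (5 - 7/(-10)))) = (-1410 - 1131) - (-16 + 40*(-4 + (5 - 7*(-⅒)))) = -2541 - (-16 + 40*(-4 + (5 + 7/10))) = -2541 - (-16 + 40*(-4 + 57/10)) = -2541 - (-16 + 40*(17/10)) = -2541 - (-16 + 68) = -2541 - 1*52 = -2541 - 52 = -2593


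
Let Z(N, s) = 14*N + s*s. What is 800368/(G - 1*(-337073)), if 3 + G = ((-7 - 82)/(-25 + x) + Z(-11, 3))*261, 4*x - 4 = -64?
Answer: 32014720/11992229 ≈ 2.6696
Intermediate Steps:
x = -15 (x = 1 + (¼)*(-64) = 1 - 16 = -15)
Z(N, s) = s² + 14*N (Z(N, s) = 14*N + s² = s² + 14*N)
G = -1490691/40 (G = -3 + ((-7 - 82)/(-25 - 15) + (3² + 14*(-11)))*261 = -3 + (-89/(-40) + (9 - 154))*261 = -3 + (-89*(-1/40) - 145)*261 = -3 + (89/40 - 145)*261 = -3 - 5711/40*261 = -3 - 1490571/40 = -1490691/40 ≈ -37267.)
800368/(G - 1*(-337073)) = 800368/(-1490691/40 - 1*(-337073)) = 800368/(-1490691/40 + 337073) = 800368/(11992229/40) = 800368*(40/11992229) = 32014720/11992229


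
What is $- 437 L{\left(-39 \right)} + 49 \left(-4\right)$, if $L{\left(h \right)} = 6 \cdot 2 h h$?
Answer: $-7976320$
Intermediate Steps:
$L{\left(h \right)} = 12 h^{2}$
$- 437 L{\left(-39 \right)} + 49 \left(-4\right) = - 437 \cdot 12 \left(-39\right)^{2} + 49 \left(-4\right) = - 437 \cdot 12 \cdot 1521 - 196 = \left(-437\right) 18252 - 196 = -7976124 - 196 = -7976320$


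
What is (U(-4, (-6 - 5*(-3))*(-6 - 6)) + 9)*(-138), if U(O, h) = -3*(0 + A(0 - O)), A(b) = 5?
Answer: 828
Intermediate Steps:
U(O, h) = -15 (U(O, h) = -3*(0 + 5) = -15)
(U(-4, (-6 - 5*(-3))*(-6 - 6)) + 9)*(-138) = (-15 + 9)*(-138) = -6*(-138) = 828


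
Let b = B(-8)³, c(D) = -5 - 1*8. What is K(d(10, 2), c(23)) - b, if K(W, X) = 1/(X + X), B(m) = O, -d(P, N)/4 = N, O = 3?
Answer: -703/26 ≈ -27.038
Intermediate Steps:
d(P, N) = -4*N
c(D) = -13 (c(D) = -5 - 8 = -13)
B(m) = 3
K(W, X) = 1/(2*X)
b = 27 (b = 3³ = 27)
K(d(10, 2), c(23)) - b = (½)/(-13) - 1*27 = (½)*(-1/13) - 27 = -1/26 - 27 = -703/26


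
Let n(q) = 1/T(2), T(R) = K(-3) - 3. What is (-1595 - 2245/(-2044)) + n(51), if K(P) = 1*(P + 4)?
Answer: -3258957/2044 ≈ -1594.4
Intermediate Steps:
K(P) = 4 + P (K(P) = 1*(4 + P) = 4 + P)
T(R) = -2 (T(R) = (4 - 3) - 3 = 1 - 3 = -2)
n(q) = -1/2 (n(q) = 1/(-2) = -1/2)
(-1595 - 2245/(-2044)) + n(51) = (-1595 - 2245/(-2044)) - 1/2 = (-1595 - 2245*(-1/2044)) - 1/2 = (-1595 + 2245/2044) - 1/2 = -3257935/2044 - 1/2 = -3258957/2044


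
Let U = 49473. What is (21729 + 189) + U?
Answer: 71391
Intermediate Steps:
(21729 + 189) + U = (21729 + 189) + 49473 = 21918 + 49473 = 71391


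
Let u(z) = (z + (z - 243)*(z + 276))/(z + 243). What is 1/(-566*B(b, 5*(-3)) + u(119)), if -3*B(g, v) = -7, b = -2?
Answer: -1086/1580827 ≈ -0.00068698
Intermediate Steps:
B(g, v) = 7/3 (B(g, v) = -⅓*(-7) = 7/3)
u(z) = (z + (-243 + z)*(276 + z))/(243 + z)
1/(-566*B(b, 5*(-3)) + u(119)) = 1/(-566*7/3 + (-67068 + 119² + 34*119)/(243 + 119)) = 1/(-3962/3 + (-67068 + 14161 + 4046)/362) = 1/(-3962/3 + (1/362)*(-48861)) = 1/(-3962/3 - 48861/362) = 1/(-1580827/1086) = -1086/1580827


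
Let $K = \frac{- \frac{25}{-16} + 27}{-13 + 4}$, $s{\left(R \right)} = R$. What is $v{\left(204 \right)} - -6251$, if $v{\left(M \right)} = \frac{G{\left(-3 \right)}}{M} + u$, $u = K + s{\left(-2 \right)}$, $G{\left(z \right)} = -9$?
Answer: $\frac{15289675}{2448} \approx 6245.8$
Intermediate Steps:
$K = - \frac{457}{144}$ ($K = \frac{\left(-25\right) \left(- \frac{1}{16}\right) + 27}{-9} = \left(\frac{25}{16} + 27\right) \left(- \frac{1}{9}\right) = \frac{457}{16} \left(- \frac{1}{9}\right) = - \frac{457}{144} \approx -3.1736$)
$u = - \frac{745}{144}$ ($u = - \frac{457}{144} - 2 = - \frac{745}{144} \approx -5.1736$)
$v{\left(M \right)} = - \frac{745}{144} - \frac{9}{M}$ ($v{\left(M \right)} = - \frac{9}{M} - \frac{745}{144} = - \frac{745}{144} - \frac{9}{M}$)
$v{\left(204 \right)} - -6251 = \left(- \frac{745}{144} - \frac{9}{204}\right) - -6251 = \left(- \frac{745}{144} - \frac{3}{68}\right) + 6251 = - \frac{12773}{2448} + 6251 = \frac{15289675}{2448}$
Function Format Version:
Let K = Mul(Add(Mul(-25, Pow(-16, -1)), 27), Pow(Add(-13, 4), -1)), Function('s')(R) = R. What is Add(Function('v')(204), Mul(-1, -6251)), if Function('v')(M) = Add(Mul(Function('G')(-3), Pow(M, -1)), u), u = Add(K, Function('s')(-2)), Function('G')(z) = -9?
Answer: Rational(15289675, 2448) ≈ 6245.8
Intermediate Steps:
K = Rational(-457, 144) (K = Mul(Add(Mul(-25, Rational(-1, 16)), 27), Pow(-9, -1)) = Mul(Add(Rational(25, 16), 27), Rational(-1, 9)) = Mul(Rational(457, 16), Rational(-1, 9)) = Rational(-457, 144) ≈ -3.1736)
u = Rational(-745, 144) (u = Add(Rational(-457, 144), -2) = Rational(-745, 144) ≈ -5.1736)
Function('v')(M) = Add(Rational(-745, 144), Mul(-9, Pow(M, -1))) (Function('v')(M) = Add(Mul(-9, Pow(M, -1)), Rational(-745, 144)) = Add(Rational(-745, 144), Mul(-9, Pow(M, -1))))
Add(Function('v')(204), Mul(-1, -6251)) = Add(Add(Rational(-745, 144), Mul(-9, Pow(204, -1))), Mul(-1, -6251)) = Add(Add(Rational(-745, 144), Mul(-9, Rational(1, 204))), 6251) = Add(Add(Rational(-745, 144), Rational(-3, 68)), 6251) = Add(Rational(-12773, 2448), 6251) = Rational(15289675, 2448)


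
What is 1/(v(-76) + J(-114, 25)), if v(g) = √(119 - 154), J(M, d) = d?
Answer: 5/132 - I*√35/660 ≈ 0.037879 - 0.0089638*I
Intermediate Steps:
v(g) = I*√35 (v(g) = √(-35) = I*√35)
1/(v(-76) + J(-114, 25)) = 1/(I*√35 + 25) = 1/(25 + I*√35)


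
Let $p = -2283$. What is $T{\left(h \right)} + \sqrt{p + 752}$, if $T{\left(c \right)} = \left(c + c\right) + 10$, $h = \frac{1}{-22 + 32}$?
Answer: $\frac{51}{5} + i \sqrt{1531} \approx 10.2 + 39.128 i$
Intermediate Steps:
$h = \frac{1}{10} \approx 0.1$
$T{\left(c \right)} = 10 + 2 c$ ($T{\left(c \right)} = 2 c + 10 = 10 + 2 c$)
$T{\left(h \right)} + \sqrt{p + 752} = \left(10 + 2 \cdot \frac{1}{10}\right) + \sqrt{-2283 + 752} = \left(10 + \frac{1}{5}\right) + \sqrt{-1531} = \frac{51}{5} + i \sqrt{1531}$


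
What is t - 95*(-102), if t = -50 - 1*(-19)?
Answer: 9659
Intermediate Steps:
t = -31 (t = -50 + 19 = -31)
t - 95*(-102) = -31 - 95*(-102) = -31 + 9690 = 9659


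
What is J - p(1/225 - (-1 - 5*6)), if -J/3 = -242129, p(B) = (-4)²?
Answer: 726371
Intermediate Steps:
p(B) = 16
J = 726387 (J = -3*(-242129) = 726387)
J - p(1/225 - (-1 - 5*6)) = 726387 - 1*16 = 726387 - 16 = 726371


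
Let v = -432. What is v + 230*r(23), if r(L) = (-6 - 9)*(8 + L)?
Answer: -107382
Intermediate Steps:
r(L) = -120 - 15*L (r(L) = -15*(8 + L) = -120 - 15*L)
v + 230*r(23) = -432 + 230*(-120 - 15*23) = -432 + 230*(-120 - 345) = -432 + 230*(-465) = -432 - 106950 = -107382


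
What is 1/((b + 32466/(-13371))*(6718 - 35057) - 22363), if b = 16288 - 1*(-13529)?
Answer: -4457/3765886510324 ≈ -1.1835e-9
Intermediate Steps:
b = 29817 (b = 16288 + 13529 = 29817)
1/((b + 32466/(-13371))*(6718 - 35057) - 22363) = 1/((29817 + 32466/(-13371))*(6718 - 35057) - 22363) = 1/((29817 + 32466*(-1/13371))*(-28339) - 22363) = 1/((29817 - 10822/4457)*(-28339) - 22363) = 1/((132883547/4457)*(-28339) - 22363) = 1/(-3765786838433/4457 - 22363) = 1/(-3765886510324/4457) = -4457/3765886510324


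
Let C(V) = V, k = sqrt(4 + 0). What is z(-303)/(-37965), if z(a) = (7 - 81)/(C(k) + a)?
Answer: -74/11427465 ≈ -6.4756e-6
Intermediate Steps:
k = 2 (k = sqrt(4) = 2)
z(a) = -74/(2 + a) (z(a) = (7 - 81)/(2 + a) = -74/(2 + a))
z(-303)/(-37965) = -74/(2 - 303)/(-37965) = -74/(-301)*(-1/37965) = -74*(-1/301)*(-1/37965) = (74/301)*(-1/37965) = -74/11427465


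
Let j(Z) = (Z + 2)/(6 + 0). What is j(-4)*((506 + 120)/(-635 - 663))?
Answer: 313/1947 ≈ 0.16076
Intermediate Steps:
j(Z) = ⅓ + Z/6 (j(Z) = (2 + Z)/6 = (2 + Z)*(⅙) = ⅓ + Z/6)
j(-4)*((506 + 120)/(-635 - 663)) = (⅓ + (⅙)*(-4))*((506 + 120)/(-635 - 663)) = (⅓ - ⅔)*(626/(-1298)) = -626*(-1)/(3*1298) = -⅓*(-313/649) = 313/1947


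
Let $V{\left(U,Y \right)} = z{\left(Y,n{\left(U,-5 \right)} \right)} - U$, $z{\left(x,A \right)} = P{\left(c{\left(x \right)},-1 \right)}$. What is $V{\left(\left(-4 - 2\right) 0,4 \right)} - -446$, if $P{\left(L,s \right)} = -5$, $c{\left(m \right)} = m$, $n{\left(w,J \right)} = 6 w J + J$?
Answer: $441$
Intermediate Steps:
$n{\left(w,J \right)} = J + 6 J w$ ($n{\left(w,J \right)} = 6 J w + J = J + 6 J w$)
$z{\left(x,A \right)} = -5$
$V{\left(U,Y \right)} = -5 - U$
$V{\left(\left(-4 - 2\right) 0,4 \right)} - -446 = \left(-5 - \left(-4 - 2\right) 0\right) - -446 = \left(-5 - \left(-6\right) 0\right) + 446 = \left(-5 - 0\right) + 446 = \left(-5 + 0\right) + 446 = -5 + 446 = 441$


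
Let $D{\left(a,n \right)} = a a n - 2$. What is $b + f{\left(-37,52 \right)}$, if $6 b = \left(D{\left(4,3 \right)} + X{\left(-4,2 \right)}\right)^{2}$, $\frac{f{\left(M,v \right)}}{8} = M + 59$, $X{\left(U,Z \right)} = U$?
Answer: $470$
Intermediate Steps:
$D{\left(a,n \right)} = -2 + n a^{2}$ ($D{\left(a,n \right)} = a^{2} n - 2 = n a^{2} - 2 = -2 + n a^{2}$)
$f{\left(M,v \right)} = 472 + 8 M$ ($f{\left(M,v \right)} = 8 \left(M + 59\right) = 8 \left(59 + M\right) = 472 + 8 M$)
$b = 294$ ($b = \frac{\left(\left(-2 + 3 \cdot 4^{2}\right) - 4\right)^{2}}{6} = \frac{\left(\left(-2 + 3 \cdot 16\right) - 4\right)^{2}}{6} = \frac{\left(\left(-2 + 48\right) - 4\right)^{2}}{6} = \frac{\left(46 - 4\right)^{2}}{6} = \frac{42^{2}}{6} = \frac{1}{6} \cdot 1764 = 294$)
$b + f{\left(-37,52 \right)} = 294 + \left(472 + 8 \left(-37\right)\right) = 294 + \left(472 - 296\right) = 294 + 176 = 470$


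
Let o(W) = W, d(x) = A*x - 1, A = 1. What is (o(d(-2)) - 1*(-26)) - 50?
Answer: -27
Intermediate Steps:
d(x) = -1 + x (d(x) = 1*x - 1 = x - 1 = -1 + x)
(o(d(-2)) - 1*(-26)) - 50 = ((-1 - 2) - 1*(-26)) - 50 = (-3 + 26) - 50 = 23 - 50 = -27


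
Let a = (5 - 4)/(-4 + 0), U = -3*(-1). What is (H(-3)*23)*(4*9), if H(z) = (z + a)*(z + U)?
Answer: 0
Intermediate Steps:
U = 3
a = -1/4 (a = 1/(-4) = 1*(-1/4) = -1/4 ≈ -0.25000)
H(z) = (3 + z)*(-1/4 + z) (H(z) = (z - 1/4)*(z + 3) = (-1/4 + z)*(3 + z) = (3 + z)*(-1/4 + z))
(H(-3)*23)*(4*9) = ((-3/4 + (-3)**2 + (11/4)*(-3))*23)*(4*9) = ((-3/4 + 9 - 33/4)*23)*36 = (0*23)*36 = 0*36 = 0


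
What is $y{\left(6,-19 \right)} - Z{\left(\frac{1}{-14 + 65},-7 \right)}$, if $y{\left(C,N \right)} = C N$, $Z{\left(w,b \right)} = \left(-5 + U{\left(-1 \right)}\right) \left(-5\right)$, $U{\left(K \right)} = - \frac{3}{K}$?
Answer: $-124$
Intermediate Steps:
$Z{\left(w,b \right)} = 10$ ($Z{\left(w,b \right)} = \left(-5 - \frac{3}{-1}\right) \left(-5\right) = \left(-5 - -3\right) \left(-5\right) = \left(-5 + 3\right) \left(-5\right) = \left(-2\right) \left(-5\right) = 10$)
$y{\left(6,-19 \right)} - Z{\left(\frac{1}{-14 + 65},-7 \right)} = 6 \left(-19\right) - 10 = -114 - 10 = -124$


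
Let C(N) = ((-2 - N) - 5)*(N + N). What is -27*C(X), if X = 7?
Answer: 5292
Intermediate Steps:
C(N) = 2*N*(-7 - N) (C(N) = (-7 - N)*(2*N) = 2*N*(-7 - N))
-27*C(X) = -(-54)*7*(7 + 7) = -(-54)*7*14 = -27*(-196) = 5292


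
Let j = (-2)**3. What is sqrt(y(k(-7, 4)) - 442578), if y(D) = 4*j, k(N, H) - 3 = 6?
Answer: I*sqrt(442610) ≈ 665.29*I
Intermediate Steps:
k(N, H) = 9 (k(N, H) = 3 + 6 = 9)
j = -8
y(D) = -32 (y(D) = 4*(-8) = -32)
sqrt(y(k(-7, 4)) - 442578) = sqrt(-32 - 442578) = sqrt(-442610) = I*sqrt(442610)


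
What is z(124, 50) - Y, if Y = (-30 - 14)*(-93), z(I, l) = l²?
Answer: -1592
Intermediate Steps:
Y = 4092 (Y = -44*(-93) = 4092)
z(124, 50) - Y = 50² - 1*4092 = 2500 - 4092 = -1592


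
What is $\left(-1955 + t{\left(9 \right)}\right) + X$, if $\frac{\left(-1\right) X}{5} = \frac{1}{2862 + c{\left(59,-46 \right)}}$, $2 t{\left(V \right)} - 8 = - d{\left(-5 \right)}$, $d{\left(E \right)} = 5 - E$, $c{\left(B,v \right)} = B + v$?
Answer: $- \frac{1124701}{575} \approx -1956.0$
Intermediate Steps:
$t{\left(V \right)} = -1$ ($t{\left(V \right)} = 4 + \frac{\left(-1\right) \left(5 - -5\right)}{2} = 4 + \frac{\left(-1\right) \left(5 + 5\right)}{2} = 4 + \frac{\left(-1\right) 10}{2} = 4 + \frac{1}{2} \left(-10\right) = 4 - 5 = -1$)
$X = - \frac{1}{575}$ ($X = - \frac{5}{2862 + \left(59 - 46\right)} = - \frac{5}{2862 + 13} = - \frac{5}{2875} = \left(-5\right) \frac{1}{2875} = - \frac{1}{575} \approx -0.0017391$)
$\left(-1955 + t{\left(9 \right)}\right) + X = \left(-1955 - 1\right) - \frac{1}{575} = -1956 - \frac{1}{575} = - \frac{1124701}{575}$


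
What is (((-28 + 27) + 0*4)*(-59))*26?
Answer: 1534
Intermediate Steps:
(((-28 + 27) + 0*4)*(-59))*26 = ((-1 + 0)*(-59))*26 = -1*(-59)*26 = 59*26 = 1534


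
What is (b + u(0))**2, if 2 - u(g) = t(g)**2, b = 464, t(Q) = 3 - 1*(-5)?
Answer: 161604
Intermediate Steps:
t(Q) = 8 (t(Q) = 3 + 5 = 8)
u(g) = -62 (u(g) = 2 - 1*8**2 = 2 - 1*64 = 2 - 64 = -62)
(b + u(0))**2 = (464 - 62)**2 = 402**2 = 161604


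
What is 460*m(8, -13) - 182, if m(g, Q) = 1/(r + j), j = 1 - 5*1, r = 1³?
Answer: -1006/3 ≈ -335.33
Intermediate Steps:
r = 1
j = -4 (j = 1 - 5 = -4)
m(g, Q) = -⅓ (m(g, Q) = 1/(1 - 4) = 1/(-3) = -⅓)
460*m(8, -13) - 182 = 460*(-⅓) - 182 = -460/3 - 182 = -1006/3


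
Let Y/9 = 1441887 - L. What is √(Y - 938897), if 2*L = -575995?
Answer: √58520254/2 ≈ 3824.9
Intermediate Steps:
L = -575995/2 (L = (½)*(-575995) = -575995/2 ≈ -2.8800e+5)
Y = 31137921/2 (Y = 9*(1441887 - 1*(-575995/2)) = 9*(1441887 + 575995/2) = 9*(3459769/2) = 31137921/2 ≈ 1.5569e+7)
√(Y - 938897) = √(31137921/2 - 938897) = √(29260127/2) = √58520254/2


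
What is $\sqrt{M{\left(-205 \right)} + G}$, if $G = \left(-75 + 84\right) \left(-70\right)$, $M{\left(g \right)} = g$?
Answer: $i \sqrt{835} \approx 28.896 i$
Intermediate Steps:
$G = -630$ ($G = 9 \left(-70\right) = -630$)
$\sqrt{M{\left(-205 \right)} + G} = \sqrt{-205 - 630} = \sqrt{-835} = i \sqrt{835}$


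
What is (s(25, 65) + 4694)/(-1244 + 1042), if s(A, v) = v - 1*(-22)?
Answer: -4781/202 ≈ -23.668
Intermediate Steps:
s(A, v) = 22 + v (s(A, v) = v + 22 = 22 + v)
(s(25, 65) + 4694)/(-1244 + 1042) = ((22 + 65) + 4694)/(-1244 + 1042) = (87 + 4694)/(-202) = 4781*(-1/202) = -4781/202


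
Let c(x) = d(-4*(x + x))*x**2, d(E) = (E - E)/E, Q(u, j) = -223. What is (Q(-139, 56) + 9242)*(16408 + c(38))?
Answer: 147983752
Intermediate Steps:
d(E) = 0 (d(E) = 0/E = 0)
c(x) = 0 (c(x) = 0*x**2 = 0)
(Q(-139, 56) + 9242)*(16408 + c(38)) = (-223 + 9242)*(16408 + 0) = 9019*16408 = 147983752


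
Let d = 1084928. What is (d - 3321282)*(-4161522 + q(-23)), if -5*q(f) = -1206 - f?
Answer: 46530536247158/5 ≈ 9.3061e+12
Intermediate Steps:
q(f) = 1206/5 + f/5 (q(f) = -(-1206 - f)/5 = 1206/5 + f/5)
(d - 3321282)*(-4161522 + q(-23)) = (1084928 - 3321282)*(-4161522 + (1206/5 + (⅕)*(-23))) = -2236354*(-4161522 + (1206/5 - 23/5)) = -2236354*(-4161522 + 1183/5) = -2236354*(-20806427/5) = 46530536247158/5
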